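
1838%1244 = 594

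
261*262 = 68382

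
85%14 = 1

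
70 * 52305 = 3661350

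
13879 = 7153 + 6726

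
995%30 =5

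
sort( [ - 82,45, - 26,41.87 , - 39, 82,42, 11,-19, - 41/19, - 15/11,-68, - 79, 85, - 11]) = [ - 82, - 79 ,-68, - 39,-26, - 19, - 11, - 41/19, - 15/11 , 11,  41.87, 42, 45, 82 , 85 ] 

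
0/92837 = 0 =0.00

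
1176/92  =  294/23 = 12.78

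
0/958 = 0 = 0.00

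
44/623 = 44/623 = 0.07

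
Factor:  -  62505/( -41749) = 3^3 * 5^1 *83^( - 1)*463^1 * 503^(- 1)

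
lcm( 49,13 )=637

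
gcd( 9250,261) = 1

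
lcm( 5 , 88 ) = 440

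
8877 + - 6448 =2429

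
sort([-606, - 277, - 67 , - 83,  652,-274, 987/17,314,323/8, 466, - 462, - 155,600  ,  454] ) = [ - 606,  -  462 , - 277, - 274, -155 , - 83 , - 67,  323/8 , 987/17,  314,454,466, 600, 652 ] 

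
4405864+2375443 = 6781307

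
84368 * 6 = 506208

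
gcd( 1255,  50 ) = 5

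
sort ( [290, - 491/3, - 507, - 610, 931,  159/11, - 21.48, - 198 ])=[ - 610, - 507,- 198,-491/3, - 21.48,159/11 , 290  ,  931] 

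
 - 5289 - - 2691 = - 2598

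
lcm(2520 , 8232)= 123480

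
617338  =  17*36314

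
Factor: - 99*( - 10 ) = 2^1*3^2*5^1*11^1=990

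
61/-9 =-61/9= - 6.78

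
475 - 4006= - 3531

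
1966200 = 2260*870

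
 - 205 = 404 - 609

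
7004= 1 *7004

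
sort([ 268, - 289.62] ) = [-289.62,  268 ] 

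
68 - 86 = -18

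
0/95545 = 0= 0.00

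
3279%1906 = 1373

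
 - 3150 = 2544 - 5694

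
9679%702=553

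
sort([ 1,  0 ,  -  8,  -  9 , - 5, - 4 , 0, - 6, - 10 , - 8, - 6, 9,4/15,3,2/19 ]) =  [-10 , - 9 , - 8, -8 ,  -  6,-6, - 5, - 4,0, 0, 2/19 , 4/15, 1,3, 9]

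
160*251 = 40160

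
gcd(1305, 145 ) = 145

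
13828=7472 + 6356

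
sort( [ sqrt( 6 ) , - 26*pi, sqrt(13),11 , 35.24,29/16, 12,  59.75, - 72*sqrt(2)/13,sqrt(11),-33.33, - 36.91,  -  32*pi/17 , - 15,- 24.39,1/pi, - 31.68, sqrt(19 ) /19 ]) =[ - 26*pi, -36.91, - 33.33, - 31.68, - 24.39, - 15,-72*sqrt ( 2 )/13,  -  32*pi/17, sqrt( 19 )/19, 1/pi,  29/16,sqrt( 6), sqrt( 11), sqrt (13), 11, 12, 35.24, 59.75 ]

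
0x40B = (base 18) 339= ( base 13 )618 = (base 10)1035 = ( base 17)39F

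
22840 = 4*5710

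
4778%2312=154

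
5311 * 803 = 4264733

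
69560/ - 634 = -34780/317 = - 109.72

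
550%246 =58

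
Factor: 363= 3^1*11^2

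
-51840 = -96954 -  - 45114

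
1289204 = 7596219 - 6307015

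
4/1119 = 4/1119=0.00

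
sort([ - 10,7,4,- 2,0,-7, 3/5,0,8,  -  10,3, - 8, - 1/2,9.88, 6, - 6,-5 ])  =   [-10, - 10, - 8,-7,  -  6, - 5,-2,  -  1/2,0,  0,3/5, 3,4,6,7 , 8,9.88 ]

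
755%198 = 161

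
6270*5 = 31350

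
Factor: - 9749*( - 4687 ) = 43^1 *109^1*9749^1 = 45693563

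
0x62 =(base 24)42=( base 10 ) 98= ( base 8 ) 142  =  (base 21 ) 4e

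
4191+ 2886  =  7077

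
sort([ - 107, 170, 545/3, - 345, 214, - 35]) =[-345, -107, - 35, 170, 545/3, 214]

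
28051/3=9350 +1/3= 9350.33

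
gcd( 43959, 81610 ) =1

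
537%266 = 5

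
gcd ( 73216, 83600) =176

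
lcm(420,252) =1260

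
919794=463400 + 456394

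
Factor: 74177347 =74177347^1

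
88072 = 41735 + 46337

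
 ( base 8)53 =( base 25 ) 1i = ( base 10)43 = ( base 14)31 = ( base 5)133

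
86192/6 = 43096/3 = 14365.33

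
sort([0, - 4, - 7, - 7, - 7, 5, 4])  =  [ - 7,-7, - 7, - 4 , 0,  4, 5 ] 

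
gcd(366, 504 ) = 6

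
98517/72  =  1368 + 7/24 =1368.29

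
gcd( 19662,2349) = 87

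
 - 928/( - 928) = 1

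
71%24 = 23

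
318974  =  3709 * 86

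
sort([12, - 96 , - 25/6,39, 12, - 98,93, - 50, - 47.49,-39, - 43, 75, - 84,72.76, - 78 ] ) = [ - 98, - 96, - 84, - 78, - 50, - 47.49, - 43, - 39, -25/6,12, 12,  39,  72.76,75,  93]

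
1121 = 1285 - 164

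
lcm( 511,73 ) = 511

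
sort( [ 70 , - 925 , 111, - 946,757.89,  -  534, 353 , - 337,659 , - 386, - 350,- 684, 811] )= [-946,-925, - 684,-534, - 386 ,- 350,  -  337, 70, 111,353,  659, 757.89,811]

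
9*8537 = 76833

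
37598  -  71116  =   - 33518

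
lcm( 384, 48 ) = 384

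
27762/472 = 58  +  193/236 = 58.82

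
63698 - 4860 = 58838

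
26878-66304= -39426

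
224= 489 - 265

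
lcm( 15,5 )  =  15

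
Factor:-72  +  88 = 16 = 2^4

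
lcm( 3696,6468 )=25872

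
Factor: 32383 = 13^1*47^1*53^1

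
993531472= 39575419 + 953956053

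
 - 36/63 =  - 1 + 3/7 = - 0.57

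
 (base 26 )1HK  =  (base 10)1138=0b10001110010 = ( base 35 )WI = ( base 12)7aa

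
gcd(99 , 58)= 1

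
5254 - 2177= 3077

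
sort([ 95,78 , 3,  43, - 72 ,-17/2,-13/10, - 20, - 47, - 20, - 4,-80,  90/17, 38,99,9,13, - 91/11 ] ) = [ -80, - 72,-47, - 20 ,-20,-17/2, - 91/11, - 4, - 13/10,3,90/17,9 , 13,  38,43, 78,95,99 ] 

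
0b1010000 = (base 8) 120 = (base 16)50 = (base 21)3h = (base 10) 80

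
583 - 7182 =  - 6599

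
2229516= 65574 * 34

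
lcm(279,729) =22599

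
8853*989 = 8755617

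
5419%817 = 517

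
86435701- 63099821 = 23335880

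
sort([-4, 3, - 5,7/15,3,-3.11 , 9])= [ - 5, - 4,-3.11, 7/15,3,  3, 9 ] 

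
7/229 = 7/229 = 0.03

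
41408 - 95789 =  - 54381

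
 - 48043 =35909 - 83952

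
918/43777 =918/43777 =0.02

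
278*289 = 80342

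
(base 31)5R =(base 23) 7l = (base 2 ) 10110110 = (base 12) 132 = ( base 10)182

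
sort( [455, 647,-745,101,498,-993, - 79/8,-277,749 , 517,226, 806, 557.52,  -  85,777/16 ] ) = [ - 993, - 745 , - 277, - 85 ,-79/8,777/16,  101, 226,455,498, 517, 557.52,  647,  749,806]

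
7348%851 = 540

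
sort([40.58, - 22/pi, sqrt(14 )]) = [ - 22/pi, sqrt(14) , 40.58]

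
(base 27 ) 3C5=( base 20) 65g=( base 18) 7DE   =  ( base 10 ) 2516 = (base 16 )9D4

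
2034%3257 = 2034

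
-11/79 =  - 11/79 = - 0.14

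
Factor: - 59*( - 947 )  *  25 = 1396825 = 5^2*  59^1*947^1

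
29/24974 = 29/24974 = 0.00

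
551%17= 7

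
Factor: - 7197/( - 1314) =2^( - 1) * 3^(-1 )*73^(-1)*2399^1= 2399/438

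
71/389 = 71/389 = 0.18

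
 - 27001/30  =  -27001/30 = - 900.03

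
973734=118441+855293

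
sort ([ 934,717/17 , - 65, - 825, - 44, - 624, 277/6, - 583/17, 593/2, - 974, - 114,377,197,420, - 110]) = [ - 974 , - 825,  -  624, - 114, - 110,-65, -44, - 583/17,717/17, 277/6, 197, 593/2,377, 420, 934 ]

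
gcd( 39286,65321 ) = 1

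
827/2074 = 827/2074 = 0.40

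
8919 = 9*991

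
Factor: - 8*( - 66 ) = 2^4*3^1*11^1 = 528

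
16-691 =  - 675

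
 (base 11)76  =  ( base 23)3E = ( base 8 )123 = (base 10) 83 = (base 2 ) 1010011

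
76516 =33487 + 43029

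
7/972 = 7/972 = 0.01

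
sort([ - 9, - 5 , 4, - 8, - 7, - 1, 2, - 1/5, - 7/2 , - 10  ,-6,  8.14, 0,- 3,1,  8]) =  [  -  10, - 9,  -  8, - 7, -6, - 5, - 7/2, - 3, - 1, - 1/5,  0, 1, 2,4,8 , 8.14]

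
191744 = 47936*4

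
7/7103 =7/7103 = 0.00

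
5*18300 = 91500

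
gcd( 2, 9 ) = 1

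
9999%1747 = 1264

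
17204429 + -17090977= 113452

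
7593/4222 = 7593/4222 = 1.80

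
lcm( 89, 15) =1335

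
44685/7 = 6383  +  4/7 = 6383.57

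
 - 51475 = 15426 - 66901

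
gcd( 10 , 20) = 10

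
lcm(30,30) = 30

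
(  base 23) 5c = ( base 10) 127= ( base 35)3M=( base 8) 177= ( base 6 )331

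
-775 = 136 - 911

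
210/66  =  35/11=3.18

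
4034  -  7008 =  - 2974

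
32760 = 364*90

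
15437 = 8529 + 6908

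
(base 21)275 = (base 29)16j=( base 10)1034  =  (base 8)2012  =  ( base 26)1DK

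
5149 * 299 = 1539551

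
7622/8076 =3811/4038 = 0.94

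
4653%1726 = 1201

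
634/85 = 634/85 = 7.46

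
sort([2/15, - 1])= [ - 1 , 2/15 ]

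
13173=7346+5827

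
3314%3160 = 154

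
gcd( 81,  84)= 3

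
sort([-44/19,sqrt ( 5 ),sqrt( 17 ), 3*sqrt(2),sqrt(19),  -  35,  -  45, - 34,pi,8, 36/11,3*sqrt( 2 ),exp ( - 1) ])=[-45,  -  35, - 34,- 44/19, exp( - 1),sqrt ( 5),pi, 36/11, sqrt( 17),  3*sqrt(2),3*sqrt(2),sqrt(19),8]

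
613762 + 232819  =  846581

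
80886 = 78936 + 1950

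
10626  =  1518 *7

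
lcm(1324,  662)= 1324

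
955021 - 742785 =212236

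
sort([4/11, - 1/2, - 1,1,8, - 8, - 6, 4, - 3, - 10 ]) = [ - 10, - 8, - 6, - 3, - 1,-1/2,4/11, 1,  4  ,  8 ]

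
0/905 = 0 = 0.00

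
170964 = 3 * 56988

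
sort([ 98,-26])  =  [ - 26, 98 ] 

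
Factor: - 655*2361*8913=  - 13783553415 = - 3^2*5^1*131^1*787^1*2971^1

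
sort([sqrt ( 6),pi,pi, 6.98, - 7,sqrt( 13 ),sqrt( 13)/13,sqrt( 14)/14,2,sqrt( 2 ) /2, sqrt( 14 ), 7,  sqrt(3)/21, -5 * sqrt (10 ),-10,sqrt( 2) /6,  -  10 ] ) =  [ - 5 * sqrt( 10), - 10,-10, - 7 , sqrt( 3) /21,sqrt( 2 ) /6,sqrt(14 )/14,sqrt(13) /13,sqrt(2) /2 , 2, sqrt( 6),pi, pi, sqrt( 13 ),sqrt( 14 ),6.98, 7]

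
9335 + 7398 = 16733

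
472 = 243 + 229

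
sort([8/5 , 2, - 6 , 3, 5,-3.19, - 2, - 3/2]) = [ - 6, - 3.19, - 2, - 3/2, 8/5, 2,3, 5]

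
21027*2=42054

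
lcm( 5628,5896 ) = 123816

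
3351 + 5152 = 8503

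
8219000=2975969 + 5243031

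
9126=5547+3579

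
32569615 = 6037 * 5395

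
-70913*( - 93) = 6594909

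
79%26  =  1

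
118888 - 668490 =-549602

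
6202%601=192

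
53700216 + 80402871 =134103087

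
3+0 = 3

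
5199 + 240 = 5439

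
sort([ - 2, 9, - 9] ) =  [  -  9, - 2  ,  9 ]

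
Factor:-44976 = - 2^4*3^1  *  937^1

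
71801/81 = 886 + 35/81 = 886.43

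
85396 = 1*85396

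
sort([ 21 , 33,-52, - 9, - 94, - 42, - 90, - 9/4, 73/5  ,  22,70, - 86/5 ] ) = [-94, - 90, - 52,-42, - 86/5, - 9 ,-9/4, 73/5 , 21, 22, 33,  70]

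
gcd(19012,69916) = 28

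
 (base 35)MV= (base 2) 1100100001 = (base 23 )1BJ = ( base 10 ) 801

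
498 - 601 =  - 103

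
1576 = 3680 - 2104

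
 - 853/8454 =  - 1 + 7601/8454  =  - 0.10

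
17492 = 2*8746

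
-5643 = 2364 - 8007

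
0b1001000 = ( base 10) 72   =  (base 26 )2k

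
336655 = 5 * 67331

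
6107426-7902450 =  - 1795024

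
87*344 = 29928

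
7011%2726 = 1559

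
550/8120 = 55/812 = 0.07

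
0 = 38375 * 0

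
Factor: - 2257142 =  - 2^1*103^1*10957^1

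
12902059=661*19519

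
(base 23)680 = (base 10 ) 3358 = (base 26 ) 4P4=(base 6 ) 23314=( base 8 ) 6436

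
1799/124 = 1799/124 = 14.51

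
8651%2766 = 353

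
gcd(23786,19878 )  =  2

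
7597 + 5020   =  12617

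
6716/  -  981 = - 6716/981 = -6.85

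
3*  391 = 1173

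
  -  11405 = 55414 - 66819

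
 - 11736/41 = -287+31/41 = - 286.24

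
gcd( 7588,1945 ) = 1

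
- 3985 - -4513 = 528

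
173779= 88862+84917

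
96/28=3 + 3/7 = 3.43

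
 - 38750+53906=15156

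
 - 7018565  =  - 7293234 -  - 274669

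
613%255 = 103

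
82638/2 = 41319=41319.00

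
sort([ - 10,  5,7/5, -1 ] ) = [  -  10, - 1 , 7/5,5] 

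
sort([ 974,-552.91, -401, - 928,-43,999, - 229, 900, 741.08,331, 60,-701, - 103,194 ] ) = [-928,-701, - 552.91,-401 , - 229,-103,-43 , 60, 194,331, 741.08,900, 974, 999]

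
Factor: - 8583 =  - 3^1*2861^1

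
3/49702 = 3/49702 = 0.00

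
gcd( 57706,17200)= 86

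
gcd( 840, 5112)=24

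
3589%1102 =283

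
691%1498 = 691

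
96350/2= 48175 = 48175.00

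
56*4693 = 262808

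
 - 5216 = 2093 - 7309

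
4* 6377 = 25508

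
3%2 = 1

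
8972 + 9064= 18036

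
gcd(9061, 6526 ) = 13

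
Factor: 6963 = 3^1 * 11^1*211^1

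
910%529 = 381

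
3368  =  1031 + 2337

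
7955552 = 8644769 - 689217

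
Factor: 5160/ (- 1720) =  - 3  =  - 3^1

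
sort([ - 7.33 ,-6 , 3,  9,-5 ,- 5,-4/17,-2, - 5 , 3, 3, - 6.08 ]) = [ - 7.33, - 6.08  ,-6,-5,-5, - 5, - 2,  -  4/17 , 3,3 , 3 , 9]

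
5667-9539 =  - 3872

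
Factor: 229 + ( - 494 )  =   - 5^1*53^1 =-  265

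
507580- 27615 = 479965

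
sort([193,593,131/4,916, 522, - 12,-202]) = [-202,- 12,131/4,193,522,593,916]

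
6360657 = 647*9831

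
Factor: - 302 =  - 2^1 * 151^1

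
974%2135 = 974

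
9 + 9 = 18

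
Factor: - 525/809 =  - 3^1*5^2*7^1*809^ ( - 1)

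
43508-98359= - 54851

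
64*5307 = 339648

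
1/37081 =1/37081= 0.00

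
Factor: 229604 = 2^2*61^1*941^1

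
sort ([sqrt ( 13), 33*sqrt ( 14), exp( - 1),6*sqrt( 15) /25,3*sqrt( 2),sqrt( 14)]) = [ exp(-1),6 * sqrt( 15) /25 , sqrt( 13),sqrt (14),3 * sqrt( 2 ) , 33*sqrt( 14)]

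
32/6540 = 8/1635=0.00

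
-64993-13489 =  - 78482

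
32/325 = 32/325 = 0.10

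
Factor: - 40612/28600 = -2^(-1 ) * 5^ ( - 2) *71^1 = -71/50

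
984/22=44 + 8/11=44.73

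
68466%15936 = 4722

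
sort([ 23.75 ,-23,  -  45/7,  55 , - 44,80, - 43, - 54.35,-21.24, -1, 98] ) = [ - 54.35, - 44,-43, - 23, - 21.24, - 45/7, - 1, 23.75,  55, 80 , 98 ] 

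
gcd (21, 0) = 21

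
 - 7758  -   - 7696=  - 62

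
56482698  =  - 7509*(-7522)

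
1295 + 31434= 32729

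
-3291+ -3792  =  -7083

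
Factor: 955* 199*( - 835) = - 5^2*167^1*191^1*199^1 = -158687575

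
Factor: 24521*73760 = 1808668960 = 2^5*5^1*7^1*31^1*113^1*461^1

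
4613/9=512 + 5/9 =512.56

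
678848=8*84856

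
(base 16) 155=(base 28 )c5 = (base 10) 341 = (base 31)B0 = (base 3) 110122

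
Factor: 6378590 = 2^1*5^1* 23^1*27733^1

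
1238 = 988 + 250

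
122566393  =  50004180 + 72562213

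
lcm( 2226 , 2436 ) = 129108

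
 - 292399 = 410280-702679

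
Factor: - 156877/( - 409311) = 307/801 = 3^( - 2)*89^( - 1)*307^1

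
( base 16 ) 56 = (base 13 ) 68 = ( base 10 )86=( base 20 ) 46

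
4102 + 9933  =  14035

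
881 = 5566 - 4685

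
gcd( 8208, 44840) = 152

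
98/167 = 98/167 = 0.59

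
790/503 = 1 + 287/503 = 1.57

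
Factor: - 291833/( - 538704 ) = 2^( - 4)*3^ ( - 3 )*29^( - 1) *43^( - 1) * 291833^1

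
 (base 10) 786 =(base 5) 11121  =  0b1100010010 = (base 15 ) 376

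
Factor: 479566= 2^1 * 239783^1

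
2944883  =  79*37277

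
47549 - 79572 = -32023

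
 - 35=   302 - 337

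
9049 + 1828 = 10877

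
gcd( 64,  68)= 4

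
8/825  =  8/825 =0.01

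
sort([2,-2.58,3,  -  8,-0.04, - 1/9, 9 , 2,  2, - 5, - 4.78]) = [ - 8, - 5 ,- 4.78, - 2.58,-1/9, - 0.04, 2,2, 2, 3,  9 ] 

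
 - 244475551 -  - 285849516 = 41373965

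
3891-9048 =  -  5157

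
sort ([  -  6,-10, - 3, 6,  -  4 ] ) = [  -  10,  -  6, - 4, - 3,6 ] 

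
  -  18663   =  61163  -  79826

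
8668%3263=2142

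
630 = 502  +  128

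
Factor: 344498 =2^1*7^1*11^1 *2237^1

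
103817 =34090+69727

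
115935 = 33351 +82584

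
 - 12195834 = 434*( - 28101)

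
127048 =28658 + 98390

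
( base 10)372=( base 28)D8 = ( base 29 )co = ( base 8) 564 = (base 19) 10B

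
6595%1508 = 563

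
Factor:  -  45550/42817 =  - 2^1*5^2* 47^(-1) = -50/47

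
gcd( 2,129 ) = 1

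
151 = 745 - 594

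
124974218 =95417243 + 29556975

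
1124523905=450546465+673977440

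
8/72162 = 4/36081 = 0.00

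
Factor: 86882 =2^1 * 43441^1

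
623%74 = 31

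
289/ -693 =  - 289/693  =  -0.42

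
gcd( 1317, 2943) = 3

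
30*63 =1890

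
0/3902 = 0 = 0.00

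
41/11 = 3+ 8/11 =3.73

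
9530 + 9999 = 19529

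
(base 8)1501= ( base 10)833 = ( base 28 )11L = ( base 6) 3505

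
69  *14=966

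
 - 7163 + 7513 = 350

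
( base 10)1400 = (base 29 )1j8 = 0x578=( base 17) 4E6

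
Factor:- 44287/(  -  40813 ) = 67^1*661^1*40813^ ( - 1) 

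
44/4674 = 22/2337 = 0.01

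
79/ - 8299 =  - 79/8299 = - 0.01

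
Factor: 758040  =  2^3 *3^1*5^1*6317^1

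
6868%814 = 356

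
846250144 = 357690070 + 488560074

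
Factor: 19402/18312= 89/84 = 2^( - 2)*3^( - 1) * 7^( - 1)*89^1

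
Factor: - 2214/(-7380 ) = 2^(-1) * 3^1*5^(-1 ) = 3/10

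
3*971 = 2913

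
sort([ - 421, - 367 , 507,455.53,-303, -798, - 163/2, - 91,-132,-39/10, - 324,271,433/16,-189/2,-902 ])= [  -  902,- 798,-421, - 367,  -  324, - 303, - 132,-189/2,-91,-163/2,-39/10,433/16 , 271,455.53,507]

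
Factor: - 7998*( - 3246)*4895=127081581660 =2^2*3^2*5^1*11^1 * 31^1*43^1*89^1*541^1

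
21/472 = 21/472 =0.04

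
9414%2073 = 1122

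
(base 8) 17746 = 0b1111111100110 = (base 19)13BF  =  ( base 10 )8166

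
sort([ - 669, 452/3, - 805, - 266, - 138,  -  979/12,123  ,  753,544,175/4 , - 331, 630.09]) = [ - 805, - 669,-331, - 266,-138 ,  -  979/12, 175/4, 123,  452/3,544 , 630.09,753 ] 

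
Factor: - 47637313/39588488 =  - 2^(  -  3)*19^1*  31^( - 1)*159631^ (- 1)*2507227^1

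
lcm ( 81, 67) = 5427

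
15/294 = 5/98 = 0.05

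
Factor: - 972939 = - 3^1*11^1*29483^1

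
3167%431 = 150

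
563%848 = 563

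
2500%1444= 1056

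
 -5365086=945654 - 6310740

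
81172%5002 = 1140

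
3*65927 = 197781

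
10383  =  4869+5514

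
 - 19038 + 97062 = 78024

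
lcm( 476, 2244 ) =15708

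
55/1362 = 55/1362 = 0.04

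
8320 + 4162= 12482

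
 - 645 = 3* ( - 215) 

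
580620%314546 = 266074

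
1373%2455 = 1373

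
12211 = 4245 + 7966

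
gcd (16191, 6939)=2313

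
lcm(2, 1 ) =2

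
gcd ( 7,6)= 1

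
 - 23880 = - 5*4776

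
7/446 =7/446=0.02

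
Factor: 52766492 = 2^2 * 3307^1 * 3989^1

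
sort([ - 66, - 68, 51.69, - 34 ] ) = [ - 68,  -  66, -34, 51.69] 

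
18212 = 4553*4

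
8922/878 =10 + 71/439  =  10.16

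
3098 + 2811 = 5909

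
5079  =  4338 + 741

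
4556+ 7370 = 11926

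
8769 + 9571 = 18340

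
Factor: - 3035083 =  - 3035083^1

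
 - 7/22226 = -1 + 22219/22226 = -0.00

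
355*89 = 31595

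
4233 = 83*51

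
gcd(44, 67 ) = 1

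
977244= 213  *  4588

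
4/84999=4/84999  =  0.00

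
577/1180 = 577/1180 = 0.49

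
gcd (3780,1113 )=21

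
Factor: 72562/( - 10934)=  - 73/11 = - 11^( - 1 )*73^1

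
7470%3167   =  1136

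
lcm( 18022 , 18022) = 18022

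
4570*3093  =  14135010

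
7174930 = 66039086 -58864156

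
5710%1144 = 1134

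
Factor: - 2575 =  - 5^2*103^1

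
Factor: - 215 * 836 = -2^2*5^1 * 11^1*19^1 * 43^1=- 179740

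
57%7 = 1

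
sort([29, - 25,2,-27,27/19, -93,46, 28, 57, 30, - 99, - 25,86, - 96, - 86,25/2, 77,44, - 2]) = [-99, - 96,-93, - 86, -27, - 25, - 25, -2,27/19,  2,  25/2, 28, 29,30,44, 46,  57, 77, 86 ]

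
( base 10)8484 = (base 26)ce8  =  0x2124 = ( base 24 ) ehc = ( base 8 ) 20444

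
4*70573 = 282292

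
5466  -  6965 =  - 1499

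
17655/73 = 17655/73 =241.85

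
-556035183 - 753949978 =-1309985161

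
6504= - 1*( - 6504)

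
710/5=142 = 142.00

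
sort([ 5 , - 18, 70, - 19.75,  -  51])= [ - 51, - 19.75 , - 18, 5,70 ]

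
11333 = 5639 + 5694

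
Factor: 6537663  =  3^2*11^1*66037^1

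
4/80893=4/80893  =  0.00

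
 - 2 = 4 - 6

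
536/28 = 19 + 1/7 = 19.14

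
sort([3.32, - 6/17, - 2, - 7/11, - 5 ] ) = [-5, - 2, - 7/11, - 6/17,3.32]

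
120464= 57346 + 63118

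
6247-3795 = 2452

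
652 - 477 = 175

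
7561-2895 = 4666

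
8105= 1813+6292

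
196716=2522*78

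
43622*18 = 785196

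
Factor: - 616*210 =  - 129360 = - 2^4*3^1*5^1*7^2 * 11^1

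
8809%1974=913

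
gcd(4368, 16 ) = 16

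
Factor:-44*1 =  - 44 =-2^2*11^1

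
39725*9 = 357525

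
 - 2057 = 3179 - 5236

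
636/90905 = 636/90905=0.01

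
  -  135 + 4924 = 4789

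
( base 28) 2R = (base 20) 43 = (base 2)1010011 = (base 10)83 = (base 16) 53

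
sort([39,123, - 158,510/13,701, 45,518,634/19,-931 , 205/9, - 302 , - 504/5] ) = [ - 931,-302 ,-158, - 504/5,205/9,634/19,39, 510/13,45,123,518,701]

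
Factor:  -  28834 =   -  2^1*13^1*1109^1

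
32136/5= 32136/5 = 6427.20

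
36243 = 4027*9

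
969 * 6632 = 6426408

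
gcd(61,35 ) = 1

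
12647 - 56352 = - 43705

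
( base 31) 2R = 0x59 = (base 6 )225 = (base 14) 65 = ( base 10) 89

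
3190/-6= - 532 + 1/3  =  - 531.67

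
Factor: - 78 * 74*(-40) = 230880 = 2^5 * 3^1 *5^1*13^1*37^1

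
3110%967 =209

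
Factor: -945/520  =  -189/104 = -  2^( -3 )*3^3*7^1 * 13^ (- 1)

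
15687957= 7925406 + 7762551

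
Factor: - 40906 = -2^1*113^1*181^1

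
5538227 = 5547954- 9727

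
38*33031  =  1255178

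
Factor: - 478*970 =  - 2^2*5^1*97^1*239^1 = - 463660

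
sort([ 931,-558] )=[ - 558, 931 ]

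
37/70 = 37/70 = 0.53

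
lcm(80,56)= 560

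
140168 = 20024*7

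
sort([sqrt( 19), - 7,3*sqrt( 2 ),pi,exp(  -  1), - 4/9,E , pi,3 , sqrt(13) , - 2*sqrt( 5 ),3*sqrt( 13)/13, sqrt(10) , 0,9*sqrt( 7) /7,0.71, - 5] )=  [-7, - 5, - 2*sqrt( 5), -4/9,0,exp( - 1),0.71,3*sqrt(13 ) /13,E, 3,pi , pi, sqrt(10 ),9*sqrt( 7 )/7,sqrt( 13) , 3*sqrt( 2), sqrt(19)]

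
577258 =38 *15191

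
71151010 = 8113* 8770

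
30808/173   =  30808/173  =  178.08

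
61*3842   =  234362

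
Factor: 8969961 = 3^1*7^1 * 11^1 *13^1 * 29^1*103^1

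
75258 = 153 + 75105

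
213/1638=71/546 =0.13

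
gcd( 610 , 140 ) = 10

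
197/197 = 1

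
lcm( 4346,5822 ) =308566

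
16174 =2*8087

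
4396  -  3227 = 1169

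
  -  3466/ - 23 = 150 + 16/23  =  150.70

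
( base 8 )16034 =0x1C1C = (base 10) 7196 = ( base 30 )7TQ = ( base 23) DDK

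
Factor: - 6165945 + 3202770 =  - 3^1*5^2*39509^1 = - 2963175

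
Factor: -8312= - 2^3*1039^1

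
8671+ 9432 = 18103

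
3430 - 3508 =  - 78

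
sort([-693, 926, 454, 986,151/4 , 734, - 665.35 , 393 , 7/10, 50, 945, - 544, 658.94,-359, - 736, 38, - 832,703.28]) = [-832, - 736,-693, - 665.35, - 544, - 359,7/10, 151/4, 38 , 50,393, 454,658.94,  703.28,734,926, 945, 986] 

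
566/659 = 566/659 = 0.86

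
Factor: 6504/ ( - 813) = - 2^3 = - 8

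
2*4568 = 9136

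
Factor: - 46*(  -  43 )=1978 = 2^1*23^1*43^1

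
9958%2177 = 1250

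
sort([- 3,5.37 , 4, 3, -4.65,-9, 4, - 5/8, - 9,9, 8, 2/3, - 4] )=[ - 9, - 9, - 4.65, - 4,  -  3, - 5/8, 2/3,3,4,4, 5.37, 8,9 ]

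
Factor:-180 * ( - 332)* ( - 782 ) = -2^5*3^2* 5^1*17^1*23^1*83^1=- 46732320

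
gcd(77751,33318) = 9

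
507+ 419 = 926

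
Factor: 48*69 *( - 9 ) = -2^4*3^4*23^1= - 29808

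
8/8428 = 2/2107 = 0.00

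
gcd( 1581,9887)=1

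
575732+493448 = 1069180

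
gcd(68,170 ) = 34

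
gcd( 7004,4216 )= 68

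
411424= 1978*208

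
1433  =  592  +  841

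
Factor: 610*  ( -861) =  - 2^1 * 3^1*5^1 * 7^1 * 41^1*61^1 = - 525210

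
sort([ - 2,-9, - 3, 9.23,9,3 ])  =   [ - 9,-3, - 2, 3,9,9.23 ] 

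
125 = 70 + 55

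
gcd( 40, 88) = 8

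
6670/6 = 3335/3 = 1111.67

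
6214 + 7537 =13751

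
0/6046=0 = 0.00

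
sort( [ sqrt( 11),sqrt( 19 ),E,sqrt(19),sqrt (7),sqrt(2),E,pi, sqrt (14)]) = [ sqrt( 2), sqrt( 7), E,E,pi,sqrt( 11),sqrt ( 14 ),sqrt (19 ), sqrt( 19)]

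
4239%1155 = 774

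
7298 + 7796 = 15094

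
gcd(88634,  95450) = 2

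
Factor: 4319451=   3^2*  479939^1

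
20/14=1 +3/7 =1.43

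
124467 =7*17781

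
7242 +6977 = 14219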